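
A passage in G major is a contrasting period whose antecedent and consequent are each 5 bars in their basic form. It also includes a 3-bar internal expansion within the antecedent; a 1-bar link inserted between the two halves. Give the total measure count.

14 measures

Basic contrasting period: 5 + 5 = 10 bars.
10 (basic form) + 3 (internal expansion) + 1 (link) = 14.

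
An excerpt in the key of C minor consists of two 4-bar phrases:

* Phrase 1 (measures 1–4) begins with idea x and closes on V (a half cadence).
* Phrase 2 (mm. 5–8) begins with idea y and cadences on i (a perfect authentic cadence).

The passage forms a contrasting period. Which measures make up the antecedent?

The phrase ending with the weaker cadence (half cadence) is the antecedent; the one ending more conclusively (perfect authentic cadence) is the consequent. The antecedent is measures 1–4.

measures 1–4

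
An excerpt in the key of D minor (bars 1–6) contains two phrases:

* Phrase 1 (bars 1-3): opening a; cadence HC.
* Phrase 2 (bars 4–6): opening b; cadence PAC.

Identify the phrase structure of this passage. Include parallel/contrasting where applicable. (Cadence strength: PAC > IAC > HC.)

contrasting period

Phrase 1 ends with a half cadence (weaker) and phrase 2 with a perfect authentic cadence (stronger): antecedent + consequent = a period.
The two phrases open with different material (a / b), so the period is contrasting.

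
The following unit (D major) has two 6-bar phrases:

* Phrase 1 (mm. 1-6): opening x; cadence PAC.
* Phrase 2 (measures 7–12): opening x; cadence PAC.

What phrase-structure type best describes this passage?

repeated phrase

Both phrases have the same opening (x) and the same cadence (perfect authentic cadence): the second is a restatement, not a consequent, so this is a repeated phrase rather than a period.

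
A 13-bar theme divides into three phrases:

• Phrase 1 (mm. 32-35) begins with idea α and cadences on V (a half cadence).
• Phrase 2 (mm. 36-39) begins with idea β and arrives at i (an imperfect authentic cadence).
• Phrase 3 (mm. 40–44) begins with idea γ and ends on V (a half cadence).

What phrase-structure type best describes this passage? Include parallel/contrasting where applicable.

phrase group

The final phrase closes with a half cadence, which is not stronger than the preceding imperfect authentic cadence; the 3 phrases lack an overall antecedent–consequent design and so form a phrase group.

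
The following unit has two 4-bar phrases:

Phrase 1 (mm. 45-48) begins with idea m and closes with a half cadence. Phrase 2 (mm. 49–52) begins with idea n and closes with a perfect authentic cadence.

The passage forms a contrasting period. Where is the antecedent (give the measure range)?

The antecedent is the phrase ending with the weaker cadence (half cadence, phrase 1) and the consequent the one ending more conclusively (perfect authentic cadence, phrase 2); the antecedent is mm. 45–48.

measures 45–48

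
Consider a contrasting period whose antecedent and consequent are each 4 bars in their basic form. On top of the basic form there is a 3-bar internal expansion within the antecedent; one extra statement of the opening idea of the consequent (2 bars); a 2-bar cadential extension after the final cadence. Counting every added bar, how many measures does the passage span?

15 measures

Basic contrasting period: 4 + 4 = 8 bars.
8 (basic form) + 3 (internal expansion) + 2 (extra statement) + 2 (cadential extension) = 15.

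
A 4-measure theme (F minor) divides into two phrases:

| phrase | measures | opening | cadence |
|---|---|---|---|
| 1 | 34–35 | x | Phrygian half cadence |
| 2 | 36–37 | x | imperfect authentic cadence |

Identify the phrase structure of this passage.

parallel period

Phrase 1 ends with a Phrygian half cadence (weaker) and phrase 2 with an imperfect authentic cadence (stronger): antecedent + consequent = a period.
The two phrases open with the same material (x / x), so the period is parallel.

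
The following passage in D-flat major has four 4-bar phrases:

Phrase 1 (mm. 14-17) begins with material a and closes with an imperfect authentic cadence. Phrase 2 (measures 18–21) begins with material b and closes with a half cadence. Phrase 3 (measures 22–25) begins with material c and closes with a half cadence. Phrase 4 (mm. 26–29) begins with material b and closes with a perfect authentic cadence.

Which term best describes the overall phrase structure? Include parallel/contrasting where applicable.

contrasting double period

Four phrases in two halves: the first half (mm. 14–21) ends with a half cadence, the second (bars 22–29) with a perfect authentic cadence — a large antecedent–consequent pair, i.e. a double period.
Phrase 3 begins with different material from phrase 1, making it contrasting.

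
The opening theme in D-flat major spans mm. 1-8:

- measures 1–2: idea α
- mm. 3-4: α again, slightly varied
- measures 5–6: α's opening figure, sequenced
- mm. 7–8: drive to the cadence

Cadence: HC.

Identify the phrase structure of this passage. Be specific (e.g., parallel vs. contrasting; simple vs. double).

Basic idea (mm. 1-2) + its repetition (mm. 3–4) form the presentation; fragmentation and cadence (bars 5–8) form the continuation — the 8-bar whole is a sentence.

sentence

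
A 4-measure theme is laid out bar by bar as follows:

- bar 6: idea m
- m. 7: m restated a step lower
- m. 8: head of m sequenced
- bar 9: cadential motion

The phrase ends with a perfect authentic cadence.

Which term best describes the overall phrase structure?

Basic idea (m. 6) + its repetition (m. 7) form the presentation; fragmentation and cadence (bars 8–9) form the continuation — the 4-bar whole is a sentence.

sentence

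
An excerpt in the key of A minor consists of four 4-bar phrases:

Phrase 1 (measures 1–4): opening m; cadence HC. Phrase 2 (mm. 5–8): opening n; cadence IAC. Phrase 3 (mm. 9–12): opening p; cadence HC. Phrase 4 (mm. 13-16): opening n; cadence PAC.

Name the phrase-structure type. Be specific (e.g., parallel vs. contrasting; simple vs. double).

contrasting double period

Four phrases in two halves: the first half (bars 1-8) ends with an imperfect authentic cadence, the second (mm. 9–16) with a perfect authentic cadence — a large antecedent–consequent pair, i.e. a double period.
Phrase 3 begins with different material from phrase 1, making it contrasting.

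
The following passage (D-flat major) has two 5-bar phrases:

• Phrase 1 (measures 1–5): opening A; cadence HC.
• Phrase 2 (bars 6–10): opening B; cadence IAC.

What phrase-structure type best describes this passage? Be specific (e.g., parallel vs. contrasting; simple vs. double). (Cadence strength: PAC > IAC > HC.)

contrasting period

Phrase 1 ends with a half cadence (weaker) and phrase 2 with an imperfect authentic cadence (stronger): antecedent + consequent = a period.
The two phrases open with different material (A / B), so the period is contrasting.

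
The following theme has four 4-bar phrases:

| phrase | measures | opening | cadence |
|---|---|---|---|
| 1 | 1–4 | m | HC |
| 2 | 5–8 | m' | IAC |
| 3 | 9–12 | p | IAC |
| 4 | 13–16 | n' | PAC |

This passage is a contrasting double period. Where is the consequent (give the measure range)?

measures 9–16

In a double period the four phrases pair into a large antecedent (phrases 1–2, ending imperfect authentic cadence) and a large consequent (phrases 3–4, ending perfect authentic cadence). The consequent spans mm. 9-16.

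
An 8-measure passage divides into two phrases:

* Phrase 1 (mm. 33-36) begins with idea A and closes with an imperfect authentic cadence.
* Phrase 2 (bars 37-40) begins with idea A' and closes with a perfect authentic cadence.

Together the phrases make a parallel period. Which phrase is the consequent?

phrase 2

The phrase ending with the weaker cadence (imperfect authentic cadence) is the antecedent; the one ending more conclusively (perfect authentic cadence) is the consequent. The consequent is phrase 2.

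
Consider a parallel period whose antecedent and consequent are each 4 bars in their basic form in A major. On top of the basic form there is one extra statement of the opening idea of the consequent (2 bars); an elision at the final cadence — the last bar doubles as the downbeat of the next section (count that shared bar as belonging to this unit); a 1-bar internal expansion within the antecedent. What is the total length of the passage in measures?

11 measures

Basic parallel period: 4 + 4 = 8 bars.
8 (basic form) + 2 (extra statement) + 1 (internal expansion) = 11.
The elision shares a bar with the next section but does not change this unit's count.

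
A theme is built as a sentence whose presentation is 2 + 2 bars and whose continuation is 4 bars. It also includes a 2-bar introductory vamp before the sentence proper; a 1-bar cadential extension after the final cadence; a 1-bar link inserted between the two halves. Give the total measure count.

Basic sentence: 2 + 2 + 4 = 8 bars.
8 (basic form) + 2 (introduction) + 1 (cadential extension) + 1 (link) = 12.

12 measures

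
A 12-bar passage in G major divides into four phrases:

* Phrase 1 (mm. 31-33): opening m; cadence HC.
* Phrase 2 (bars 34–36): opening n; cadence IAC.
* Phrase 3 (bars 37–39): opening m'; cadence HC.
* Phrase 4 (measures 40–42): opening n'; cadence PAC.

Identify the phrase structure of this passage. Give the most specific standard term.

Four phrases in two halves: the first half (mm. 31-36) ends with an imperfect authentic cadence, the second (mm. 37–42) with a perfect authentic cadence — a large antecedent–consequent pair, i.e. a double period.
Phrase 3 begins with the same material as phrase 1, making it parallel.

parallel double period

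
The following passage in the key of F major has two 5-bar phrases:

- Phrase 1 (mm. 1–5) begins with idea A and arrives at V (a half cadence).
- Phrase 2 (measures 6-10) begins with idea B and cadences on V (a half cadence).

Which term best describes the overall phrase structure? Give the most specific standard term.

phrase group

The second phrase closes with a half cadence, which is not stronger than the first phrase's half cadence; without a weak→strong cadential pair there is no antecedent–consequent relationship, so this is a phrase group rather than a period.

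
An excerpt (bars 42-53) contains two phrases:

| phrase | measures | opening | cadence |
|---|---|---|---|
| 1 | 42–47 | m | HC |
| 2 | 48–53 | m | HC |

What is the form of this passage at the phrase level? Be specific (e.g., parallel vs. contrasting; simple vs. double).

Both phrases have the same opening (m) and the same cadence (half cadence): the second is a restatement, not a consequent, so this is a repeated phrase rather than a period.

repeated phrase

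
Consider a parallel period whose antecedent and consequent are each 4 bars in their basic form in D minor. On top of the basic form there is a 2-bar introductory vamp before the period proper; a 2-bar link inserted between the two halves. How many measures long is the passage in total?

12 measures

Basic parallel period: 4 + 4 = 8 bars.
8 (basic form) + 2 (introduction) + 2 (link) = 12.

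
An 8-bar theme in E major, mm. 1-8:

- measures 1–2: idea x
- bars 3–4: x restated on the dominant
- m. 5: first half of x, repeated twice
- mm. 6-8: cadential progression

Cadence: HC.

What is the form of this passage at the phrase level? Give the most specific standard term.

Basic idea (measures 1–2) + its repetition (measures 3-4) form the presentation; fragmentation and cadence (measures 5-8) form the continuation — the 8-bar whole is a sentence.

sentence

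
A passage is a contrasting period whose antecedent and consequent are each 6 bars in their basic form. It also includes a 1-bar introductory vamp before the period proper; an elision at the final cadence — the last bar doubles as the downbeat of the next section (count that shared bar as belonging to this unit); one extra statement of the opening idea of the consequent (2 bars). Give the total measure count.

Basic contrasting period: 6 + 6 = 12 bars.
12 (basic form) + 1 (introduction) + 2 (extra statement) = 15.
The elision shares a bar with the next section but does not change this unit's count.

15 measures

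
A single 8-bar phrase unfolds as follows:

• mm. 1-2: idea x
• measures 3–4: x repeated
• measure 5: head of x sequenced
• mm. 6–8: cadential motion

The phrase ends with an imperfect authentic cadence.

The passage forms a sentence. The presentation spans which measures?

measures 1–4

The presentation of a sentence is the basic idea (mm. 1-2) plus its repetition (mm. 3-4); the presentation is therefore measures 1–4.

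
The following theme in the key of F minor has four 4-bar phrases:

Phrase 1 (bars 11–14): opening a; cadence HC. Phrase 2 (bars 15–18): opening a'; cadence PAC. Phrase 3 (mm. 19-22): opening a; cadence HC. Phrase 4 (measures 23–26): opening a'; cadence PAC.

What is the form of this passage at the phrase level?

The cadence pattern HC–PAC–HC–PAC is weak–strong twice, and phrases 3–4 restate phrases 1–2: a period heard twice, not a double period (which would end weakly at phrase 2).

repeated period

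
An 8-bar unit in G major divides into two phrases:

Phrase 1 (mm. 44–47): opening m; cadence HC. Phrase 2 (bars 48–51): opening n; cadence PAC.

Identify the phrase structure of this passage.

Phrase 1 ends with a half cadence (weaker) and phrase 2 with a perfect authentic cadence (stronger): antecedent + consequent = a period.
The two phrases open with different material (m / n), so the period is contrasting.

contrasting period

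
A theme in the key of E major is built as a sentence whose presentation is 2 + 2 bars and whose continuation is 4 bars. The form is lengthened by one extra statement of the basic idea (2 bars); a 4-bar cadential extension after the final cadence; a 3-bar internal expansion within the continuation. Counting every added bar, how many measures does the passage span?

17 measures

Basic sentence: 2 + 2 + 4 = 8 bars.
8 (basic form) + 2 (extra statement) + 4 (cadential extension) + 3 (internal expansion) = 17.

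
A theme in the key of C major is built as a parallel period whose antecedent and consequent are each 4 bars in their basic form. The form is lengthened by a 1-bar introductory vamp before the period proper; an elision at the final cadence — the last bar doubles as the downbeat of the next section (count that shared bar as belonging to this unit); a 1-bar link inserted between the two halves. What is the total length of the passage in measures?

Basic parallel period: 4 + 4 = 8 bars.
8 (basic form) + 1 (introduction) + 1 (link) = 10.
The elision shares a bar with the next section but does not change this unit's count.

10 measures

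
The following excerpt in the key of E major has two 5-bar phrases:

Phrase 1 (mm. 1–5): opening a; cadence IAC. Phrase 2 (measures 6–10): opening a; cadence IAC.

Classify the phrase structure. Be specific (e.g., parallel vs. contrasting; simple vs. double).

repeated phrase

Both phrases have the same opening (a) and the same cadence (imperfect authentic cadence): the second is a restatement, not a consequent, so this is a repeated phrase rather than a period.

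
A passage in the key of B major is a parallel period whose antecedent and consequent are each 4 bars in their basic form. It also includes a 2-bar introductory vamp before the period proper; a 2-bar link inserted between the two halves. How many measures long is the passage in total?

12 measures

Basic parallel period: 4 + 4 = 8 bars.
8 (basic form) + 2 (introduction) + 2 (link) = 12.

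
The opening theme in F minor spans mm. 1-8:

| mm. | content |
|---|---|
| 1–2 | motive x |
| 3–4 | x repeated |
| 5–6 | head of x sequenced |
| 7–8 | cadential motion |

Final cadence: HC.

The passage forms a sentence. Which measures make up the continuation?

After the presentation (measures 1-4), the continuation covers the fragmentation through the cadence: mm. 5-8.

measures 5–8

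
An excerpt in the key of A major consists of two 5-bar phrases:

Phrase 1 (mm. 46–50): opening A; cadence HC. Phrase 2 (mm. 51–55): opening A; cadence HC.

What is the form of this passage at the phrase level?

repeated phrase

Both phrases have the same opening (A) and the same cadence (half cadence): the second is a restatement, not a consequent, so this is a repeated phrase rather than a period.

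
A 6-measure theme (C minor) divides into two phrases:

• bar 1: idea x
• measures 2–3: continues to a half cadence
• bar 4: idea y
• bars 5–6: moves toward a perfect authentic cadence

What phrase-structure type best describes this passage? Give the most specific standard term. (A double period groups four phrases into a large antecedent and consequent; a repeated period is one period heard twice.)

contrasting period

Phrase 1 ends with a half cadence (weaker) and phrase 2 with a perfect authentic cadence (stronger): antecedent + consequent = a period.
The two phrases open with different material (x / y), so the period is contrasting.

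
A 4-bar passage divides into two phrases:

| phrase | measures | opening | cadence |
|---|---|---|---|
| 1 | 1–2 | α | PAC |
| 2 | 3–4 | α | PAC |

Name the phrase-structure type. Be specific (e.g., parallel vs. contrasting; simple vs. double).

Both phrases have the same opening (α) and the same cadence (perfect authentic cadence): the second is a restatement, not a consequent, so this is a repeated phrase rather than a period.

repeated phrase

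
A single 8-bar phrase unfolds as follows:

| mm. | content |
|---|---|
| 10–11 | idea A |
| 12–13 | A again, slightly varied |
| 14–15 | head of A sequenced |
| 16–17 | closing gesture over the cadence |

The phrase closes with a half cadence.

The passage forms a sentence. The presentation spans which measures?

measures 10–13

The presentation of a sentence is the basic idea (measures 10-11) plus its repetition (mm. 12-13); the presentation is therefore mm. 10-13.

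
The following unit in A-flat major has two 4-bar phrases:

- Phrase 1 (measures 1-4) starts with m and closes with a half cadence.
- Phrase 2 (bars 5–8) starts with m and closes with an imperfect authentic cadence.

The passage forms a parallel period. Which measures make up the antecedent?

The phrase ending with the weaker cadence (half cadence) is the antecedent; the one ending more conclusively (imperfect authentic cadence) is the consequent. The antecedent is measures 1–4.

measures 1–4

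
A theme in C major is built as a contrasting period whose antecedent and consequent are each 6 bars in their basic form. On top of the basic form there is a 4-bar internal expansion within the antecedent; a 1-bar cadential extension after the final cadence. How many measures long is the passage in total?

17 measures

Basic contrasting period: 6 + 6 = 12 bars.
12 (basic form) + 4 (internal expansion) + 1 (cadential extension) = 17.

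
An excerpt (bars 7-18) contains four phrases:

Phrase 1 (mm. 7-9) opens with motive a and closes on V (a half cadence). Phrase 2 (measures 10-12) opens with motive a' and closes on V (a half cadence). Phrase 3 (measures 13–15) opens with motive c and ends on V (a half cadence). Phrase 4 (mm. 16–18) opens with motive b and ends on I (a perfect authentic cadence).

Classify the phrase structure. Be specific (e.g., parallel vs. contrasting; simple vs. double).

contrasting double period

Four phrases in two halves: the first half (bars 7–12) ends with a half cadence, the second (mm. 13-18) with a perfect authentic cadence — a large antecedent–consequent pair, i.e. a double period.
Phrase 3 begins with different material from phrase 1, making it contrasting.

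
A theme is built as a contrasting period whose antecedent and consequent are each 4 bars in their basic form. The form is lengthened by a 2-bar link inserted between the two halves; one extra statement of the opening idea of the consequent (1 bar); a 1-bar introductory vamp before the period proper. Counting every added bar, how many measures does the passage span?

12 measures

Basic contrasting period: 4 + 4 = 8 bars.
8 (basic form) + 2 (link) + 1 (extra statement) + 1 (introduction) = 12.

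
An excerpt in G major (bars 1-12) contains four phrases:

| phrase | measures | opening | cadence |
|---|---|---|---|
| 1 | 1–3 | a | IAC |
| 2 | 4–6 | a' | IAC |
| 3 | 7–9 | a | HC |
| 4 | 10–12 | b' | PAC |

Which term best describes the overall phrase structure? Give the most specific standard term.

Four phrases in two halves: the first half (mm. 1–6) ends with an imperfect authentic cadence, the second (measures 7-12) with a perfect authentic cadence — a large antecedent–consequent pair, i.e. a double period.
Phrase 3 begins with the same material as phrase 1, making it parallel.

parallel double period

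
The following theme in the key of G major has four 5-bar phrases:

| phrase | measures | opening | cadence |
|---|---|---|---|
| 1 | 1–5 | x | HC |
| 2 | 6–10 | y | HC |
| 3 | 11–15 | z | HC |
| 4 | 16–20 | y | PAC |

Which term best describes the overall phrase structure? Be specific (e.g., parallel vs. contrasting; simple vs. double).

Four phrases in two halves: the first half (mm. 1–10) ends with a half cadence, the second (mm. 11–20) with a perfect authentic cadence — a large antecedent–consequent pair, i.e. a double period.
Phrase 3 begins with different material from phrase 1, making it contrasting.

contrasting double period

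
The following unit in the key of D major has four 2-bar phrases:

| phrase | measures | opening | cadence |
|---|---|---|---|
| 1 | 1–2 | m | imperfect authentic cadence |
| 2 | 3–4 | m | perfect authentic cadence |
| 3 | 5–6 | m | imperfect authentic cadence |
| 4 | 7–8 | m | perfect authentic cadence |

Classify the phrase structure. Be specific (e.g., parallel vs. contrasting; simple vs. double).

repeated period

The cadence pattern IAC–PAC–IAC–PAC is weak–strong twice, and phrases 3–4 restate phrases 1–2: a period heard twice, not a double period (which would end weakly at phrase 2).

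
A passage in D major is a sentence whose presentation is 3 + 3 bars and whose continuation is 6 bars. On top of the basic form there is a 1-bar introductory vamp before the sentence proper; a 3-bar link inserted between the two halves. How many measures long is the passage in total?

16 measures

Basic sentence: 3 + 3 + 6 = 12 bars.
12 (basic form) + 1 (introduction) + 3 (link) = 16.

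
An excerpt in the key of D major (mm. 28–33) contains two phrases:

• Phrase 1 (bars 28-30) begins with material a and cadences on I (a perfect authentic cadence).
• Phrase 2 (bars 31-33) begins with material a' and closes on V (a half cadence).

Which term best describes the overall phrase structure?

phrase group

The second phrase closes with a half cadence, which is not stronger than the first phrase's perfect authentic cadence; without a weak→strong cadential pair there is no antecedent–consequent relationship, so this is a phrase group rather than a period.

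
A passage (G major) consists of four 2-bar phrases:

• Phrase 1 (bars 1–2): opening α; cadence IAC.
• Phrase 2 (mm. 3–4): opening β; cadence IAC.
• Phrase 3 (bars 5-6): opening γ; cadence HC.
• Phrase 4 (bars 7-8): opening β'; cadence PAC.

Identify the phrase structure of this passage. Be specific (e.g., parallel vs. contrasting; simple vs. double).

contrasting double period

Four phrases in two halves: the first half (measures 1-4) ends with an imperfect authentic cadence, the second (mm. 5–8) with a perfect authentic cadence — a large antecedent–consequent pair, i.e. a double period.
Phrase 3 begins with different material from phrase 1, making it contrasting.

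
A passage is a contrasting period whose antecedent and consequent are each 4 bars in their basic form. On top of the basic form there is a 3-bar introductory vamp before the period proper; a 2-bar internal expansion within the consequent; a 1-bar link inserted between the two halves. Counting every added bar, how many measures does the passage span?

Basic contrasting period: 4 + 4 = 8 bars.
8 (basic form) + 3 (introduction) + 2 (internal expansion) + 1 (link) = 14.

14 measures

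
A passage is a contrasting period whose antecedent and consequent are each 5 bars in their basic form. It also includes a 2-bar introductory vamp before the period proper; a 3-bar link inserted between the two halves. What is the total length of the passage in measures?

15 measures

Basic contrasting period: 5 + 5 = 10 bars.
10 (basic form) + 2 (introduction) + 3 (link) = 15.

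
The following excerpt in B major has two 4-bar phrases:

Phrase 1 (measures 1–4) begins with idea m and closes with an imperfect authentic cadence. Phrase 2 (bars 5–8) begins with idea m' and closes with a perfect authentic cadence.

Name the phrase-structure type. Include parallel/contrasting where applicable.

Phrase 1 ends with an imperfect authentic cadence (weaker) and phrase 2 with a perfect authentic cadence (stronger): antecedent + consequent = a period.
The two phrases open with the same material (m / m'), so the period is parallel.

parallel period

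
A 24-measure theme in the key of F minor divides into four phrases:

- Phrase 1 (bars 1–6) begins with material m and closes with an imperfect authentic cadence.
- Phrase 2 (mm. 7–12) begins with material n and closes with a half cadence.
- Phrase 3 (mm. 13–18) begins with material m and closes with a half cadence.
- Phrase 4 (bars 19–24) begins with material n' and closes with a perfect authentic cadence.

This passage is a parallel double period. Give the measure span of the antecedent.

In a double period the four phrases pair into a large antecedent (phrases 1–2, ending half cadence) and a large consequent (phrases 3–4, ending perfect authentic cadence). The antecedent spans mm. 1–12.

measures 1–12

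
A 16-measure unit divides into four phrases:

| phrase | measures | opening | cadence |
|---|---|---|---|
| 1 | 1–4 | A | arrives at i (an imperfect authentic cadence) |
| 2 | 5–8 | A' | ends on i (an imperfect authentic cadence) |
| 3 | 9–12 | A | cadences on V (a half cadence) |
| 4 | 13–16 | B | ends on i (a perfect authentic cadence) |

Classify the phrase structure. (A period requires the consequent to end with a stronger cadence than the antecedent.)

parallel double period

Four phrases in two halves: the first half (bars 1–8) ends with an imperfect authentic cadence, the second (mm. 9–16) with a perfect authentic cadence — a large antecedent–consequent pair, i.e. a double period.
Phrase 3 begins with the same material as phrase 1, making it parallel.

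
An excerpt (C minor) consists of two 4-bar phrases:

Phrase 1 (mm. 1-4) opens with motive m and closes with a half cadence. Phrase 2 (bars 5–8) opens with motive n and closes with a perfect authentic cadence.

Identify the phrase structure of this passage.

Phrase 1 ends with a half cadence (weaker) and phrase 2 with a perfect authentic cadence (stronger): antecedent + consequent = a period.
The two phrases open with different material (m / n), so the period is contrasting.

contrasting period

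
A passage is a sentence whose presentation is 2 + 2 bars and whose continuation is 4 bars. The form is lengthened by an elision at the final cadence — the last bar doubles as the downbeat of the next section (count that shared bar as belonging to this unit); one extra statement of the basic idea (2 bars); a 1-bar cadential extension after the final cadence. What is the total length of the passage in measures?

11 measures

Basic sentence: 2 + 2 + 4 = 8 bars.
8 (basic form) + 2 (extra statement) + 1 (cadential extension) = 11.
The elision shares a bar with the next section but does not change this unit's count.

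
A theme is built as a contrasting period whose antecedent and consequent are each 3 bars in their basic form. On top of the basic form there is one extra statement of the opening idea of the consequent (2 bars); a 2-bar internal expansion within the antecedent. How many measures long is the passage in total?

Basic contrasting period: 3 + 3 = 6 bars.
6 (basic form) + 2 (extra statement) + 2 (internal expansion) = 10.

10 measures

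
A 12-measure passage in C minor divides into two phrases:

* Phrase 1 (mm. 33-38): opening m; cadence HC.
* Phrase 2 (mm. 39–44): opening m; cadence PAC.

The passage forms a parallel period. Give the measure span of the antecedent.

measures 33–38

The antecedent is the phrase ending with the weaker cadence (half cadence, phrase 1) and the consequent the one ending more conclusively (perfect authentic cadence, phrase 2); the antecedent is measures 33–38.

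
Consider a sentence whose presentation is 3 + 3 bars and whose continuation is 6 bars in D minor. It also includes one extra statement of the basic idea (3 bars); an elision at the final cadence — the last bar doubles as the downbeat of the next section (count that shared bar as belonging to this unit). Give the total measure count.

Basic sentence: 3 + 3 + 6 = 12 bars.
12 (basic form) + 3 (extra statement) = 15.
The elision shares a bar with the next section but does not change this unit's count.

15 measures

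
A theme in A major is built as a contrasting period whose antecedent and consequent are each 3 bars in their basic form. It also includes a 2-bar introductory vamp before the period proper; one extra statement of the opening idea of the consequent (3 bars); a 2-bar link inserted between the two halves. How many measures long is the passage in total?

13 measures

Basic contrasting period: 3 + 3 = 6 bars.
6 (basic form) + 2 (introduction) + 3 (extra statement) + 2 (link) = 13.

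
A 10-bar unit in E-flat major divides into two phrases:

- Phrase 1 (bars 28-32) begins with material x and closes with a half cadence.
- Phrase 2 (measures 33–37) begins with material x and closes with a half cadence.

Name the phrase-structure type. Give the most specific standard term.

repeated phrase

Both phrases have the same opening (x) and the same cadence (half cadence): the second is a restatement, not a consequent, so this is a repeated phrase rather than a period.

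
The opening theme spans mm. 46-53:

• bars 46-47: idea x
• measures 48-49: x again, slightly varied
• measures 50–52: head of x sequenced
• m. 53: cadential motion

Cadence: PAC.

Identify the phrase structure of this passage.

Basic idea (measures 46–47) + its repetition (measures 48–49) form the presentation; fragmentation and cadence (mm. 50–53) form the continuation — the 8-bar whole is a sentence.

sentence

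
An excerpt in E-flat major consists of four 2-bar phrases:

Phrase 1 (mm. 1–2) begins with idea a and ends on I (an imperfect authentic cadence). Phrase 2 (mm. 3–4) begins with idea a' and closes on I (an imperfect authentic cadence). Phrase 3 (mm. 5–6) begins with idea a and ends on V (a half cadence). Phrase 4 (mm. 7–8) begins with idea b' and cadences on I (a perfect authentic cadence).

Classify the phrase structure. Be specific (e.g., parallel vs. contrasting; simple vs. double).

parallel double period

Four phrases in two halves: the first half (bars 1-4) ends with an imperfect authentic cadence, the second (bars 5–8) with a perfect authentic cadence — a large antecedent–consequent pair, i.e. a double period.
Phrase 3 begins with the same material as phrase 1, making it parallel.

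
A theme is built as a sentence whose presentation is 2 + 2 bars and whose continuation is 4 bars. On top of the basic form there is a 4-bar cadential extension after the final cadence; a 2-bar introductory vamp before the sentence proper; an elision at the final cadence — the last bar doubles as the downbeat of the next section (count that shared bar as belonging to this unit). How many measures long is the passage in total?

Basic sentence: 2 + 2 + 4 = 8 bars.
8 (basic form) + 4 (cadential extension) + 2 (introduction) = 14.
The elision shares a bar with the next section but does not change this unit's count.

14 measures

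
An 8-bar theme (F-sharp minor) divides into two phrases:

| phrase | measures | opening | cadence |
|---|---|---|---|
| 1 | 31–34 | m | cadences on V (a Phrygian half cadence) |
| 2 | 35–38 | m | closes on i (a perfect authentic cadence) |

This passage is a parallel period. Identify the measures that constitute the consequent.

measures 35–38

The antecedent is the phrase ending with the weaker cadence (Phrygian half cadence, phrase 1) and the consequent the one ending more conclusively (perfect authentic cadence, phrase 2); the consequent is measures 35-38.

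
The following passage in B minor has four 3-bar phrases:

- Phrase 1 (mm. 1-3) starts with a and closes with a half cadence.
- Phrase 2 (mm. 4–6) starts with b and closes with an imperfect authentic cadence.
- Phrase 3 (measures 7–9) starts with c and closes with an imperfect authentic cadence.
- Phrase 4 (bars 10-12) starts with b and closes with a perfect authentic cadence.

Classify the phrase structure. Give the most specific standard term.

contrasting double period

Four phrases in two halves: the first half (mm. 1–6) ends with an imperfect authentic cadence, the second (measures 7–12) with a perfect authentic cadence — a large antecedent–consequent pair, i.e. a double period.
Phrase 3 begins with different material from phrase 1, making it contrasting.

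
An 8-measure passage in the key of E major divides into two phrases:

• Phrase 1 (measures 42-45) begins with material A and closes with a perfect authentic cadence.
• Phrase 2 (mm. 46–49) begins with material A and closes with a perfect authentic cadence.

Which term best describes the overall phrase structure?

repeated phrase

Both phrases have the same opening (A) and the same cadence (perfect authentic cadence): the second is a restatement, not a consequent, so this is a repeated phrase rather than a period.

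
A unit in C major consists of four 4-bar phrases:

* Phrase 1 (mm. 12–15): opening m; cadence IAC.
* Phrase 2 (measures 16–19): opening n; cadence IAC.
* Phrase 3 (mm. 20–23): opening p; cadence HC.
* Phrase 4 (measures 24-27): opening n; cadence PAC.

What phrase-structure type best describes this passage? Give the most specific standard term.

contrasting double period

Four phrases in two halves: the first half (mm. 12–19) ends with an imperfect authentic cadence, the second (mm. 20–27) with a perfect authentic cadence — a large antecedent–consequent pair, i.e. a double period.
Phrase 3 begins with different material from phrase 1, making it contrasting.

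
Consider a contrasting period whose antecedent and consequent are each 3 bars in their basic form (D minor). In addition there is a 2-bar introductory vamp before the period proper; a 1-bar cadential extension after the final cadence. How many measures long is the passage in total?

Basic contrasting period: 3 + 3 = 6 bars.
6 (basic form) + 2 (introduction) + 1 (cadential extension) = 9.

9 measures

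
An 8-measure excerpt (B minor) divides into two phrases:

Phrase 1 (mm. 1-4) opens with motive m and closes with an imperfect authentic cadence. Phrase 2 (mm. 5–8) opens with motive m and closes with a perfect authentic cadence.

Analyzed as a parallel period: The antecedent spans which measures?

The antecedent is the phrase ending with the weaker cadence (imperfect authentic cadence, phrase 1) and the consequent the one ending more conclusively (perfect authentic cadence, phrase 2); the antecedent is mm. 1–4.

measures 1–4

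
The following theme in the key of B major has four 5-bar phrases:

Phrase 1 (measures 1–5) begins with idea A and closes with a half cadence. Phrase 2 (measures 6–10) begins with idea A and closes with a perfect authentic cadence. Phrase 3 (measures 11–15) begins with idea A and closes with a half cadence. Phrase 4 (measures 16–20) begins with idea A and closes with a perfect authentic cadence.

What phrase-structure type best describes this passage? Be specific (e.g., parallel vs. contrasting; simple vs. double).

The cadence pattern HC–PAC–HC–PAC is weak–strong twice, and phrases 3–4 restate phrases 1–2: a period heard twice, not a double period (which would end weakly at phrase 2).

repeated period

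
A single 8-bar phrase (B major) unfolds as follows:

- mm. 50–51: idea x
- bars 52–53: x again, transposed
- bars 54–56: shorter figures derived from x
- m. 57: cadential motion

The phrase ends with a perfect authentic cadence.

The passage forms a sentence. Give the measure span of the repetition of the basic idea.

measures 52–53

The presentation of a sentence is the basic idea (mm. 50–51) plus its repetition (measures 52–53); the repetition of the basic idea is therefore bars 52–53.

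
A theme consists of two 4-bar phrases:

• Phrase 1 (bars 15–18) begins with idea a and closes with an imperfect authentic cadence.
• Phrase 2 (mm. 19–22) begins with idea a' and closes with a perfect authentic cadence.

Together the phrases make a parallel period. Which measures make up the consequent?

measures 19–22

The phrase ending with the weaker cadence (imperfect authentic cadence) is the antecedent; the one ending more conclusively (perfect authentic cadence) is the consequent. The consequent is measures 19–22.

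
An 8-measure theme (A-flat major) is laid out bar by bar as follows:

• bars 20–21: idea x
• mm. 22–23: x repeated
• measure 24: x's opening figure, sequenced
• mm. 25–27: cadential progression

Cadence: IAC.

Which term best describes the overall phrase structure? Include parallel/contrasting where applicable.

Basic idea (mm. 20-21) + its repetition (bars 22–23) form the presentation; fragmentation and cadence (measures 24–27) form the continuation — the 8-bar whole is a sentence.

sentence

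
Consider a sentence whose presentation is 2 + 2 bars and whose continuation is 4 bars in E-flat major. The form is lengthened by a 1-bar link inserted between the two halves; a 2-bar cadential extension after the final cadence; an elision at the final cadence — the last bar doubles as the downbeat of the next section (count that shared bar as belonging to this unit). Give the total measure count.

11 measures

Basic sentence: 2 + 2 + 4 = 8 bars.
8 (basic form) + 1 (link) + 2 (cadential extension) = 11.
The elision shares a bar with the next section but does not change this unit's count.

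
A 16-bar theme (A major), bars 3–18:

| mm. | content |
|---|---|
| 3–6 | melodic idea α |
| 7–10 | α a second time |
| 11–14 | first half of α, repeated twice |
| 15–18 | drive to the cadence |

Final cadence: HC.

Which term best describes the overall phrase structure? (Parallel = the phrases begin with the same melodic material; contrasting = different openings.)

Basic idea (measures 3–6) + its repetition (mm. 7-10) form the presentation; fragmentation and cadence (mm. 11–18) form the continuation — the 16-bar whole is a sentence.

sentence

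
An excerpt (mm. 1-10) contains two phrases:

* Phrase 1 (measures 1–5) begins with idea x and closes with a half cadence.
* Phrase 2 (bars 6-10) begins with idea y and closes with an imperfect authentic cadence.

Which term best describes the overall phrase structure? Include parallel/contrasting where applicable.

contrasting period

Phrase 1 ends with a half cadence (weaker) and phrase 2 with an imperfect authentic cadence (stronger): antecedent + consequent = a period.
The two phrases open with different material (x / y), so the period is contrasting.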